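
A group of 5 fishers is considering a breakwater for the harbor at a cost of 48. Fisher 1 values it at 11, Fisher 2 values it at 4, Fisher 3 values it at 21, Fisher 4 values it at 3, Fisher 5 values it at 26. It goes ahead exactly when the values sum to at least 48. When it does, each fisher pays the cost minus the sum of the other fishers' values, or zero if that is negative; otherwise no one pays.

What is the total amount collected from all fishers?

13

Total value 65 ≥ cost 48, so it is built.
Fisher 1: others sum to 54; max(0, 48 - 54) = 0.
Fisher 2: others sum to 61; max(0, 48 - 61) = 0.
Fisher 3: others sum to 44; max(0, 48 - 44) = 4.
Fisher 4: others sum to 62; max(0, 48 - 62) = 0.
Fisher 5: others sum to 39; max(0, 48 - 39) = 9.
Total collected = 0 + 0 + 4 + 0 + 9 = 13.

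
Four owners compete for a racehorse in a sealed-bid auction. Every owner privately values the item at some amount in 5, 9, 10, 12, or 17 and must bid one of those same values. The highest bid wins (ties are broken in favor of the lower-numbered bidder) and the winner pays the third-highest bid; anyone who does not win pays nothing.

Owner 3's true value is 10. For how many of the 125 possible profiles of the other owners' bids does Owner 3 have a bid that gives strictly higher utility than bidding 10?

24

Others bid (5, 5, 12): truth gives 0; bid 12 gives 5 > 0. Violating.
Others bid (5, 5, 17): truth gives 0; bid 17 gives 5 > 0. Violating.
Others bid (5, 9, 12): truth gives 0; bid 12 gives 1 > 0. Violating.
Others bid (5, 9, 17): truth gives 0; bid 17 gives 1 > 0. Violating.
Others bid (5, 5, 5): truth gives 5; no alternative beats it.
Others bid (5, 5, 9): truth gives 5; no alternative beats it.
(Checking all 125 profiles: 24 have a profitable deviation, 101 do not.)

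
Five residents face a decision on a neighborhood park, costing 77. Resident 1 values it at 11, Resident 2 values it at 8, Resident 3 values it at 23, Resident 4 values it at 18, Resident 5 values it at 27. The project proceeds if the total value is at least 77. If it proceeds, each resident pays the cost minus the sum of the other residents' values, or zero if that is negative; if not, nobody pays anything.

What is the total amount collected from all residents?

39

Total value 87 ≥ cost 77, so it is built.
Resident 1: others sum to 76; max(0, 77 - 76) = 1.
Resident 2: others sum to 79; max(0, 77 - 79) = 0.
Resident 3: others sum to 64; max(0, 77 - 64) = 13.
Resident 4: others sum to 69; max(0, 77 - 69) = 8.
Resident 5: others sum to 60; max(0, 77 - 60) = 17.
Total collected = 1 + 0 + 13 + 8 + 17 = 39.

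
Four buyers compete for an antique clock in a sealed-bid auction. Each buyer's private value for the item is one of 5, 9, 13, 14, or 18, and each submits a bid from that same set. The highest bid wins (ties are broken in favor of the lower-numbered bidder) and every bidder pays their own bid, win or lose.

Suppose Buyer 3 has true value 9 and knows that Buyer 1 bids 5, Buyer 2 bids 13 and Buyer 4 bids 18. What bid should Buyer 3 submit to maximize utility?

Bid 5: loses but pays 5, utility -5.
Bid 9: loses but pays 9, utility -9.
Bid 13: loses but pays 13, utility -13.
Bid 14: loses but pays 14, utility -14.
Bid 18: wins, pays 18, utility 9 - 18 = -9.
The best choice is 5 with utility -5.

5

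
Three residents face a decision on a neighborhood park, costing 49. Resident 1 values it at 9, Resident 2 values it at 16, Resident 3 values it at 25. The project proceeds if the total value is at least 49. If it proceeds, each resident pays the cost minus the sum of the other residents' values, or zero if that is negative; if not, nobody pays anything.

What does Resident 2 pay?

Total value 50 ≥ cost 49, so the project is built.
The other residents' values sum to 34.
Cost minus that sum is 49 - 34 = 15.

15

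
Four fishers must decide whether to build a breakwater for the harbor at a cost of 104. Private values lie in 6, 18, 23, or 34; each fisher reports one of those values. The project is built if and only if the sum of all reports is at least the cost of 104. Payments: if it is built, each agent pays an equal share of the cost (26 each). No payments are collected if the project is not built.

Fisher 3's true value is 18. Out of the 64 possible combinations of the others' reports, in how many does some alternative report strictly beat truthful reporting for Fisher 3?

Others report (18, 34, 34): truth gives -8; report 6 gives 0 > -8. Violating.
Others report (23, 34, 34): truth gives -8; report 6 gives 0 > -8. Violating.
Others report (34, 18, 34): truth gives -8; report 6 gives 0 > -8. Violating.
Others report (34, 23, 34): truth gives -8; report 6 gives 0 > -8. Violating.
Others report (6, 6, 6): truth gives 0; no alternative beats it.
Others report (6, 6, 18): truth gives 0; no alternative beats it.
(Checking all 64 profiles: 6 have a profitable deviation, 58 do not.)

6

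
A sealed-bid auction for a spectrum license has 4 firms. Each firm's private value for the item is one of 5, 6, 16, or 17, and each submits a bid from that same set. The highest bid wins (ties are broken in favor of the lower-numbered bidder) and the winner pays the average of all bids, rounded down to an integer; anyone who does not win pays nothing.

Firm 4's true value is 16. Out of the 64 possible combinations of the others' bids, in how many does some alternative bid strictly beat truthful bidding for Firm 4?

19

Others bid (5, 5, 5): truth gives 9; bid 6 gives 11 > 9. Violating.
Others bid (5, 5, 16): truth gives 0; bid 17 gives 6 > 0. Violating.
Others bid (5, 6, 16): truth gives 0; bid 17 gives 5 > 0. Violating.
Others bid (5, 16, 5): truth gives 0; bid 17 gives 6 > 0. Violating.
Others bid (5, 5, 6): truth gives 8; no alternative beats it.
Others bid (5, 5, 17): truth gives 0; no alternative beats it.
(Checking all 64 profiles: 19 have a profitable deviation, 45 do not.)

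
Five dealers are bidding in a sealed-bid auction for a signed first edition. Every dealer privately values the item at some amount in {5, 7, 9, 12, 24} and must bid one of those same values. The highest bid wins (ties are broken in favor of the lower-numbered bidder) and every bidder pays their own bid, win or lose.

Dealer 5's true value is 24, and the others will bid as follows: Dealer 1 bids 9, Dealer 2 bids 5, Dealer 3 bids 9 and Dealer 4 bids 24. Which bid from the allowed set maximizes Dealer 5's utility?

5

Bid 5: loses but pays 5, utility -5.
Bid 7: loses but pays 7, utility -7.
Bid 9: loses but pays 9, utility -9.
Bid 12: loses but pays 12, utility -12.
Bid 24: loses but pays 24, utility -24.
The best choice is 5 with utility -5.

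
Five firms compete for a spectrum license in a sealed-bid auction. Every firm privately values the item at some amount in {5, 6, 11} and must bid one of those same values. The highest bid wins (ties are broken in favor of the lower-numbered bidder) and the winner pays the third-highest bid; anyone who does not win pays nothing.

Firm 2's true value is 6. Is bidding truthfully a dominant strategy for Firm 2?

Consider the case where Firm 1 bids 5, Firm 3 bids 5, Firm 4 bids 5 and Firm 5 bids 11.
Truthful bid 6: loses, pays 0, utility 0.
Bid 11 instead: wins, pays 5, utility 6 - 5 = 1.
Since 1 > 0, bidding 11 is strictly better here, so truthful bidding is not dominant.

No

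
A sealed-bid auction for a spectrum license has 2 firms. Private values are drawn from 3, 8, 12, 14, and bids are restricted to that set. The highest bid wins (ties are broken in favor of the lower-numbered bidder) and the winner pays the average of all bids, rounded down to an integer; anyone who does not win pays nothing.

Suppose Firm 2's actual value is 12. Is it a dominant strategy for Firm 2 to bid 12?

Consider the case where Firm 1 bids 3.
Truthful bid 12: wins, pays 7, utility 12 - 7 = 5.
Bid 8 instead: wins, pays 5, utility 12 - 5 = 7.
Since 7 > 5, bidding 8 is strictly better here, so truthful bidding is not dominant.

No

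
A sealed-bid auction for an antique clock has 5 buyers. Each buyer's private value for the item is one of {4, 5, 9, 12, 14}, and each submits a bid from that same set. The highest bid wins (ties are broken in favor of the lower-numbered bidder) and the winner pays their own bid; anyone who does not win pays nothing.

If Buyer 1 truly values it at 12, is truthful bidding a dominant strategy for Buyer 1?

Consider the case where Buyer 2 bids 4, Buyer 3 bids 4, Buyer 4 bids 4 and Buyer 5 bids 4.
Truthful bid 12: wins, pays 12, utility 12 - 12 = 0.
Bid 4 instead: wins, pays 4, utility 12 - 4 = 8.
Since 8 > 0, bidding 4 is strictly better here, so truthful bidding is not dominant.

No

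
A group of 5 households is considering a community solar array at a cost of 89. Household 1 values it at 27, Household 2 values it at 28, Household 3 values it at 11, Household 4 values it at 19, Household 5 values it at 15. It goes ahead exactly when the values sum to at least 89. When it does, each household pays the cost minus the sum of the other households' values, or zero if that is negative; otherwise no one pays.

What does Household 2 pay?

17

Total value 100 ≥ cost 89, so the project is built.
The other households' values sum to 72.
Cost minus that sum is 89 - 72 = 17.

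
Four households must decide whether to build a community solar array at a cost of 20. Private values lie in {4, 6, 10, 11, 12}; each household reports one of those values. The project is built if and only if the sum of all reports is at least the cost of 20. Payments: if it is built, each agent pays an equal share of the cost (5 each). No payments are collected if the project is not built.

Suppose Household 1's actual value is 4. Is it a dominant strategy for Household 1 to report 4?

Yes

Check each profile of the others' reports and compare truth against every alternative report.
Others report (4, 4, 6): truth gives 0, best alternative gives -1.
Others report (4, 6, 4): truth gives 0, best alternative gives -1.
Others report (6, 4, 4): truth gives 0, best alternative gives -1.
Others report (4, 4, 10): truth gives -1, best alternative gives -1.
Others report (4, 4, 11): truth gives -1, best alternative gives -1.
Others report (4, 4, 12): truth gives -1, best alternative gives -1.
(Remaining 119 profiles checked similarly; truth is weakly best in each.)
In every case the truthful report is at least as good as any alternative, so it is a dominant strategy.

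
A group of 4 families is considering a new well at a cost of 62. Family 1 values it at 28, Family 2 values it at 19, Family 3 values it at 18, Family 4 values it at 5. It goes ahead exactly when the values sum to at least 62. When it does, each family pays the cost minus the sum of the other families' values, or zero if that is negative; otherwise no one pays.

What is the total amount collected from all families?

Total value 70 ≥ cost 62, so it is built.
Family 1: others sum to 42; max(0, 62 - 42) = 20.
Family 2: others sum to 51; max(0, 62 - 51) = 11.
Family 3: others sum to 52; max(0, 62 - 52) = 10.
Family 4: others sum to 65; max(0, 62 - 65) = 0.
Total collected = 20 + 11 + 10 + 0 = 41.

41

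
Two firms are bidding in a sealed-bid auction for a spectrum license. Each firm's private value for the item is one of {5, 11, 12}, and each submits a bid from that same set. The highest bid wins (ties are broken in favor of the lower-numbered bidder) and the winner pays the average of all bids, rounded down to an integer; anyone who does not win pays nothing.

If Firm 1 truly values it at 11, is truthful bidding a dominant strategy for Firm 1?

No

Consider the case where Firm 2 bids 5.
Truthful bid 11: wins, pays 8, utility 11 - 8 = 3.
Bid 5 instead: wins, pays 5, utility 11 - 5 = 6.
Since 6 > 3, bidding 5 is strictly better here, so truthful bidding is not dominant.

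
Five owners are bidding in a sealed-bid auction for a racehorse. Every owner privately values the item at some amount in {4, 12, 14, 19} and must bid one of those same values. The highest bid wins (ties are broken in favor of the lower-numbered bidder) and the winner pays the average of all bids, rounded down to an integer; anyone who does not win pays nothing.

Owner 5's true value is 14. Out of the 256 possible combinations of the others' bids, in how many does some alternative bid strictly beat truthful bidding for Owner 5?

55

Others bid (4, 4, 4, 4): truth gives 8; bid 12 gives 9 > 8. Violating.
Others bid (4, 4, 4, 14): truth gives 0; bid 19 gives 5 > 0. Violating.
Others bid (4, 4, 12, 14): truth gives 0; bid 19 gives 4 > 0. Violating.
Others bid (4, 4, 14, 4): truth gives 0; bid 19 gives 5 > 0. Violating.
Others bid (4, 4, 4, 12): truth gives 7; no alternative beats it.
Others bid (4, 4, 4, 19): truth gives 0; no alternative beats it.
(Checking all 256 profiles: 55 have a profitable deviation, 201 do not.)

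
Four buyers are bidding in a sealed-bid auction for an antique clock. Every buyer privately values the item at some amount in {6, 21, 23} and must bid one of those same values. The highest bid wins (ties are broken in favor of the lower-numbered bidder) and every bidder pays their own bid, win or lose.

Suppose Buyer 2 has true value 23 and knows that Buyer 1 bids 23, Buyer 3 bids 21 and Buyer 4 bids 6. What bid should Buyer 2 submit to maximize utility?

6

Bid 6: loses but pays 6, utility -6.
Bid 21: loses but pays 21, utility -21.
Bid 23: loses but pays 23, utility -23.
The best choice is 6 with utility -6.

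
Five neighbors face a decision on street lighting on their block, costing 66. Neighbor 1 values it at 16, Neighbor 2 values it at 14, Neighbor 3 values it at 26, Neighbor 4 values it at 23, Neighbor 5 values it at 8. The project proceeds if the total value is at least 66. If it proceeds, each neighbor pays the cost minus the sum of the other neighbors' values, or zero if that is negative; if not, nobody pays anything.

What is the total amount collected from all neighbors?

Total value 87 ≥ cost 66, so it is built.
Neighbor 1: others sum to 71; max(0, 66 - 71) = 0.
Neighbor 2: others sum to 73; max(0, 66 - 73) = 0.
Neighbor 3: others sum to 61; max(0, 66 - 61) = 5.
Neighbor 4: others sum to 64; max(0, 66 - 64) = 2.
Neighbor 5: others sum to 79; max(0, 66 - 79) = 0.
Total collected = 0 + 0 + 5 + 2 + 0 = 7.

7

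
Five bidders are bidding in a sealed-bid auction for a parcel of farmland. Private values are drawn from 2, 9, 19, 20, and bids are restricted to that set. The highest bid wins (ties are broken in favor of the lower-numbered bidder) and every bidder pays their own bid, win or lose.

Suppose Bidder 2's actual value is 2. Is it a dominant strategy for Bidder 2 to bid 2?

Yes

Check each profile of the others' bids and compare truth against every alternative bid.
Others bid (2, 2, 2, 19): truth gives -2, best alternative gives -9.
Others bid (2, 2, 2, 20): truth gives -2, best alternative gives -9.
Others bid (2, 2, 9, 19): truth gives -2, best alternative gives -9.
Others bid (2, 2, 9, 20): truth gives -2, best alternative gives -9.
Others bid (2, 2, 19, 2): truth gives -2, best alternative gives -9.
Others bid (2, 2, 19, 9): truth gives -2, best alternative gives -9.
(Remaining 250 profiles checked similarly; truth is weakly best in each.)
In every case the truthful bid is at least as good as any alternative, so it is a dominant strategy.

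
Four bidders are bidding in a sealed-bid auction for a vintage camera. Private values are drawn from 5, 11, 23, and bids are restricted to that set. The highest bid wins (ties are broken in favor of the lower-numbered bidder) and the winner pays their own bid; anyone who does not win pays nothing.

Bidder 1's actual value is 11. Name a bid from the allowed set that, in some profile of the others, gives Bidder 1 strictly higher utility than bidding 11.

5

Suppose Bidder 2 bids 5, Bidder 3 bids 5 and Bidder 4 bids 5.
Bid 11: wins, pays 11, utility 11 - 11 = 0.
Bid 5: wins, pays 5, utility 11 - 5 = 6.
So bidding 5 beats truth here (6 > 0).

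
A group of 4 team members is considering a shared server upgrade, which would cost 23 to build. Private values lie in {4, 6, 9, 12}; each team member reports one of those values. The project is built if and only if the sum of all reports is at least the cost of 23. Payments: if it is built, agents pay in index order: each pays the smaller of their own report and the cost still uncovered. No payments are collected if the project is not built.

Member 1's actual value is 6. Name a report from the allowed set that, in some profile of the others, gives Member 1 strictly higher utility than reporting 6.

4

Suppose Member 2 reports 4, Member 3 reports 4 and Member 4 reports 12.
Report 6: project built, pays 6, utility 6 - 6 = 0.
Report 4: project built, pays 4, utility 6 - 4 = 2.
So reporting 4 beats truth here (2 > 0).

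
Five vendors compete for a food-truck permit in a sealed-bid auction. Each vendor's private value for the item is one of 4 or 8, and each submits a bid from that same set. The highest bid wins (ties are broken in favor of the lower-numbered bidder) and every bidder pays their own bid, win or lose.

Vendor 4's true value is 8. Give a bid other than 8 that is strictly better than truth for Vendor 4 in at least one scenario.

Suppose Vendor 1 bids 4, Vendor 2 bids 4, Vendor 3 bids 8 and Vendor 5 bids 4.
Bid 8: loses but pays 8, utility -8.
Bid 4: loses but pays 4, utility -4.
So bidding 4 beats truth here (-4 > -8).

4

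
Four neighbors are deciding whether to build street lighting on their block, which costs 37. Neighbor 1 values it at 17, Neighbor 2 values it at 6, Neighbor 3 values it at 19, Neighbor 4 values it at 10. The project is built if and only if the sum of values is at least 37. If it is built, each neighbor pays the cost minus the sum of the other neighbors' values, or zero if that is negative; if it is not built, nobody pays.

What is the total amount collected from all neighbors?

6

Total value 52 ≥ cost 37, so it is built.
Neighbor 1: others sum to 35; max(0, 37 - 35) = 2.
Neighbor 2: others sum to 46; max(0, 37 - 46) = 0.
Neighbor 3: others sum to 33; max(0, 37 - 33) = 4.
Neighbor 4: others sum to 42; max(0, 37 - 42) = 0.
Total collected = 2 + 0 + 4 + 0 = 6.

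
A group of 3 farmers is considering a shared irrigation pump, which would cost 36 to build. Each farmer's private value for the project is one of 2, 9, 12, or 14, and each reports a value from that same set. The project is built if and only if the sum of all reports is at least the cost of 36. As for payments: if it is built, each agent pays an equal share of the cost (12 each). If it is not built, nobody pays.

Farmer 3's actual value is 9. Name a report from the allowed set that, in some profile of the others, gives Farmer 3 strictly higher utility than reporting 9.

Suppose Farmer 1 reports 14 and Farmer 2 reports 14.
Report 9: project built, pays 12, utility 9 - 12 = -3.
Report 2: project not built, utility 0.
So reporting 2 beats truth here (0 > -3).

2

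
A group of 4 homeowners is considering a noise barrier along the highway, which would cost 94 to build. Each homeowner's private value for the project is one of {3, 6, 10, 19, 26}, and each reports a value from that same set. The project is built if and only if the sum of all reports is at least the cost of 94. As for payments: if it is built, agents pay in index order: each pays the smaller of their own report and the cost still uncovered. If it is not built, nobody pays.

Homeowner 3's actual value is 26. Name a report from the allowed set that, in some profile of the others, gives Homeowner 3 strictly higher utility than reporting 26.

Suppose Homeowner 1 reports 26, Homeowner 2 reports 26 and Homeowner 4 reports 26.
Report 26: project built, pays 26, utility 26 - 26 = 0.
Report 19: project built, pays 19, utility 26 - 19 = 7.
So reporting 19 beats truth here (7 > 0).

19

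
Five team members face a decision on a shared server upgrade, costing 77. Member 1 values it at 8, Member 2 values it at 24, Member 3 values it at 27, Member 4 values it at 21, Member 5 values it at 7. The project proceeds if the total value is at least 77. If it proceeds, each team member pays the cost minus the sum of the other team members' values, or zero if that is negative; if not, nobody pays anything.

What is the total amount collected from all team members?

42

Total value 87 ≥ cost 77, so it is built.
Member 1: others sum to 79; max(0, 77 - 79) = 0.
Member 2: others sum to 63; max(0, 77 - 63) = 14.
Member 3: others sum to 60; max(0, 77 - 60) = 17.
Member 4: others sum to 66; max(0, 77 - 66) = 11.
Member 5: others sum to 80; max(0, 77 - 80) = 0.
Total collected = 0 + 14 + 17 + 11 + 0 = 42.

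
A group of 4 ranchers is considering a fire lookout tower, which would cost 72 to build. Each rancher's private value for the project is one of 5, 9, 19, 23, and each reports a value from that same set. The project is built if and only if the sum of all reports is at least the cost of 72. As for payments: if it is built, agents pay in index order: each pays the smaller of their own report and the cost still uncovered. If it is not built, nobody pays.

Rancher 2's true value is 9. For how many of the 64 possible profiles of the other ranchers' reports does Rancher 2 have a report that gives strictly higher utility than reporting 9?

Others report (23, 23, 23): truth gives 0; report 5 gives 4 > 0. Violating.
Others report (5, 5, 5): truth gives 0; no alternative beats it.
Others report (5, 5, 9): truth gives 0; no alternative beats it.
(Checking all 64 profiles: 1 has a profitable deviation, 63 do not.)

1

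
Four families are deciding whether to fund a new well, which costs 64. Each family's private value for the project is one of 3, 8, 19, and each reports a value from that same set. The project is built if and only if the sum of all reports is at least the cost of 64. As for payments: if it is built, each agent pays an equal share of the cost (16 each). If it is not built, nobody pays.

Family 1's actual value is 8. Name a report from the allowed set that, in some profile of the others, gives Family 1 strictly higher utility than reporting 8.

3

Suppose Family 2 reports 19, Family 3 reports 19 and Family 4 reports 19.
Report 8: project built, pays 16, utility 8 - 16 = -8.
Report 3: project not built, utility 0.
So reporting 3 beats truth here (0 > -8).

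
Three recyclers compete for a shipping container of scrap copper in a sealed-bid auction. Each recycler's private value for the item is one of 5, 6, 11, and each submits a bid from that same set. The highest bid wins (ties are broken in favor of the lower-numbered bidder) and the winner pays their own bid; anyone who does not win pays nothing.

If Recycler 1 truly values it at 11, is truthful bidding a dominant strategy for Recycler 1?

Consider the case where Recycler 2 bids 5 and Recycler 3 bids 5.
Truthful bid 11: wins, pays 11, utility 11 - 11 = 0.
Bid 5 instead: wins, pays 5, utility 11 - 5 = 6.
Since 6 > 0, bidding 5 is strictly better here, so truthful bidding is not dominant.

No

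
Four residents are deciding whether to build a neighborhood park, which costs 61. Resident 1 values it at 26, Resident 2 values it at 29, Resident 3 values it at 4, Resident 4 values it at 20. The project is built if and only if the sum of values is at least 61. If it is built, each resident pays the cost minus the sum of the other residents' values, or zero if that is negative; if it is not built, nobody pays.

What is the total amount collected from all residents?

21

Total value 79 ≥ cost 61, so it is built.
Resident 1: others sum to 53; max(0, 61 - 53) = 8.
Resident 2: others sum to 50; max(0, 61 - 50) = 11.
Resident 3: others sum to 75; max(0, 61 - 75) = 0.
Resident 4: others sum to 59; max(0, 61 - 59) = 2.
Total collected = 8 + 11 + 0 + 2 = 21.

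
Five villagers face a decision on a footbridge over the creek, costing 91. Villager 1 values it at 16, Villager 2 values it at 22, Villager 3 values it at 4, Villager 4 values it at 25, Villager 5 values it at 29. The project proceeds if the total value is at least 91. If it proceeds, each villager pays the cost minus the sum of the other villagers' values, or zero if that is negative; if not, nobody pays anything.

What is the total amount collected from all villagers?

72

Total value 96 ≥ cost 91, so it is built.
Villager 1: others sum to 80; max(0, 91 - 80) = 11.
Villager 2: others sum to 74; max(0, 91 - 74) = 17.
Villager 3: others sum to 92; max(0, 91 - 92) = 0.
Villager 4: others sum to 71; max(0, 91 - 71) = 20.
Villager 5: others sum to 67; max(0, 91 - 67) = 24.
Total collected = 11 + 17 + 0 + 20 + 24 = 72.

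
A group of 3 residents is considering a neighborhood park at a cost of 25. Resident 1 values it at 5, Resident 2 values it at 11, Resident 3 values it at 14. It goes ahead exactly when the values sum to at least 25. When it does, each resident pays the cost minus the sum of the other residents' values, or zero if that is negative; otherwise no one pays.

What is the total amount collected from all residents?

15

Total value 30 ≥ cost 25, so it is built.
Resident 1: others sum to 25; max(0, 25 - 25) = 0.
Resident 2: others sum to 19; max(0, 25 - 19) = 6.
Resident 3: others sum to 16; max(0, 25 - 16) = 9.
Total collected = 0 + 6 + 9 = 15.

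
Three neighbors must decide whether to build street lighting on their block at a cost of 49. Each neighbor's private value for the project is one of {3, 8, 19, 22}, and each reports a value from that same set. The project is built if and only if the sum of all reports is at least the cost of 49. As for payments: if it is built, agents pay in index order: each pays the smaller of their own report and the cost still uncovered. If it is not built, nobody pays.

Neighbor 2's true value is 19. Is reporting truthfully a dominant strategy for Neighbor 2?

No

Consider the case where Neighbor 1 reports 19 and Neighbor 3 reports 22.
Truthful report 19: project built, pays 19, utility 19 - 19 = 0.
Report 8 instead: project built, pays 8, utility 19 - 8 = 11.
Since 11 > 0, reporting 8 is strictly better here, so truthful reporting is not dominant.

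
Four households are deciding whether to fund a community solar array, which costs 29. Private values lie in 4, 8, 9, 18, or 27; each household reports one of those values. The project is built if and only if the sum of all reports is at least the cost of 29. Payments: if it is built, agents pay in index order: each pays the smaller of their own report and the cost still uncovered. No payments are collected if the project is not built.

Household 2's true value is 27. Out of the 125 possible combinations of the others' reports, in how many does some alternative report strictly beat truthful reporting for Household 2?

Others report (4, 4, 4): truth gives 2; report 18 gives 9 > 2. Violating.
Others report (4, 4, 8): truth gives 2; report 18 gives 9 > 2. Violating.
Others report (4, 4, 9): truth gives 2; report 18 gives 9 > 2. Violating.
Others report (4, 4, 18): truth gives 2; report 4 gives 23 > 2. Violating.
Others report (27, 4, 4): truth gives 25; no alternative beats it.
Others report (27, 4, 8): truth gives 25; no alternative beats it.
(Checking all 125 profiles: 100 have a profitable deviation, 25 do not.)

100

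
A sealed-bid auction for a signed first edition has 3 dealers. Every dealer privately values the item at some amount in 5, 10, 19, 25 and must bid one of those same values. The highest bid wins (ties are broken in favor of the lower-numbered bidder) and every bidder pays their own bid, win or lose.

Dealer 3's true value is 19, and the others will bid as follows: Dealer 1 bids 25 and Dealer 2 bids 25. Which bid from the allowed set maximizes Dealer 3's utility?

Bid 5: loses but pays 5, utility -5.
Bid 10: loses but pays 10, utility -10.
Bid 19: loses but pays 19, utility -19.
Bid 25: loses but pays 25, utility -25.
The best choice is 5 with utility -5.

5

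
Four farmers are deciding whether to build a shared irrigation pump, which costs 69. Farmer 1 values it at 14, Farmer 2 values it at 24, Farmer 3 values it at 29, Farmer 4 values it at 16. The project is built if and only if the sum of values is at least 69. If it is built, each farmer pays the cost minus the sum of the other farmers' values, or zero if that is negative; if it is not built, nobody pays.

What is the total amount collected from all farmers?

Total value 83 ≥ cost 69, so it is built.
Farmer 1: others sum to 69; max(0, 69 - 69) = 0.
Farmer 2: others sum to 59; max(0, 69 - 59) = 10.
Farmer 3: others sum to 54; max(0, 69 - 54) = 15.
Farmer 4: others sum to 67; max(0, 69 - 67) = 2.
Total collected = 0 + 10 + 15 + 2 = 27.

27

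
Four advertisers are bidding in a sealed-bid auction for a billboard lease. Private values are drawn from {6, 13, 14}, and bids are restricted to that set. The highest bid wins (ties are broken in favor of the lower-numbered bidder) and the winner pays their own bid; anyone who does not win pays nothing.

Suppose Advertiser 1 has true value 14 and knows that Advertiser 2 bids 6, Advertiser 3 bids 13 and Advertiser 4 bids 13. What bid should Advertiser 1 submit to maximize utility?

13

Bid 6: loses, pays 0, utility 0.
Bid 13: wins, pays 13, utility 14 - 13 = 1.
Bid 14: wins, pays 14, utility 14 - 14 = 0.
The best choice is 13 with utility 1.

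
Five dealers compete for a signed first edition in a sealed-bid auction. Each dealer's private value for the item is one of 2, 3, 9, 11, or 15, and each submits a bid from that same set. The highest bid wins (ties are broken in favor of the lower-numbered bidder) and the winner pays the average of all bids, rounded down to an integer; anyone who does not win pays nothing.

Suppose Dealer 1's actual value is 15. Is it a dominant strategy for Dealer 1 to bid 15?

No

Consider the case where Dealer 2 bids 2, Dealer 3 bids 2, Dealer 4 bids 2 and Dealer 5 bids 2.
Truthful bid 15: wins, pays 4, utility 15 - 4 = 11.
Bid 2 instead: wins, pays 2, utility 15 - 2 = 13.
Since 13 > 11, bidding 2 is strictly better here, so truthful bidding is not dominant.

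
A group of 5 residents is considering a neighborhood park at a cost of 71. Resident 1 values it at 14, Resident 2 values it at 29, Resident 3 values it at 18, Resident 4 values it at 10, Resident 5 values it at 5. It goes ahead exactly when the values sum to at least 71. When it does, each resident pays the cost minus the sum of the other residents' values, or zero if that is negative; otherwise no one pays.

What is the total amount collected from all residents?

51

Total value 76 ≥ cost 71, so it is built.
Resident 1: others sum to 62; max(0, 71 - 62) = 9.
Resident 2: others sum to 47; max(0, 71 - 47) = 24.
Resident 3: others sum to 58; max(0, 71 - 58) = 13.
Resident 4: others sum to 66; max(0, 71 - 66) = 5.
Resident 5: others sum to 71; max(0, 71 - 71) = 0.
Total collected = 9 + 24 + 13 + 5 + 0 = 51.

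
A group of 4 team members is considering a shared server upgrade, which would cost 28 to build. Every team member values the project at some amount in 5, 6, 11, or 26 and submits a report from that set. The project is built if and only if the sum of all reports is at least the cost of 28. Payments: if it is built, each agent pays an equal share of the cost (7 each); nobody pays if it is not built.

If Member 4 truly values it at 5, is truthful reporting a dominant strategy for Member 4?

Check each profile of the others' reports and compare truth against every alternative report.
Others report (5, 6, 11): truth gives 0, best alternative gives -2.
Others report (5, 11, 6): truth gives 0, best alternative gives -2.
Others report (6, 5, 11): truth gives 0, best alternative gives -2.
Others report (6, 11, 5): truth gives 0, best alternative gives -2.
Others report (11, 5, 6): truth gives 0, best alternative gives -2.
Others report (11, 6, 5): truth gives 0, best alternative gives -2.
(Remaining 58 profiles checked similarly; truth is weakly best in each.)
In every case the truthful report is at least as good as any alternative, so it is a dominant strategy.

Yes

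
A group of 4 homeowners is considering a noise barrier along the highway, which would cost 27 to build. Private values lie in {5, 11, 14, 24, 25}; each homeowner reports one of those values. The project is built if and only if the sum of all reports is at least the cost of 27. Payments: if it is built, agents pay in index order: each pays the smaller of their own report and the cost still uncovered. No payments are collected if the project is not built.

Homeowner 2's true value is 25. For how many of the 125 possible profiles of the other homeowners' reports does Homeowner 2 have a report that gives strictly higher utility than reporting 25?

75

Others report (5, 5, 5): truth gives 3; report 14 gives 11 > 3. Violating.
Others report (5, 5, 11): truth gives 3; report 11 gives 14 > 3. Violating.
Others report (5, 5, 14): truth gives 3; report 5 gives 20 > 3. Violating.
Others report (5, 5, 24): truth gives 3; report 5 gives 20 > 3. Violating.
Others report (24, 5, 5): truth gives 22; no alternative beats it.
Others report (24, 5, 11): truth gives 22; no alternative beats it.
(Checking all 125 profiles: 75 have a profitable deviation, 50 do not.)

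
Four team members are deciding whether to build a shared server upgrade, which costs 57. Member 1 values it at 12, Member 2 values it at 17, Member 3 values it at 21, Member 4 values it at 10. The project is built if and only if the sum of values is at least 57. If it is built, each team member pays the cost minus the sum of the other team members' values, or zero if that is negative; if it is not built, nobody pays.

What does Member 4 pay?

Total value 60 ≥ cost 57, so the project is built.
The other team members' values sum to 50.
Cost minus that sum is 57 - 50 = 7.

7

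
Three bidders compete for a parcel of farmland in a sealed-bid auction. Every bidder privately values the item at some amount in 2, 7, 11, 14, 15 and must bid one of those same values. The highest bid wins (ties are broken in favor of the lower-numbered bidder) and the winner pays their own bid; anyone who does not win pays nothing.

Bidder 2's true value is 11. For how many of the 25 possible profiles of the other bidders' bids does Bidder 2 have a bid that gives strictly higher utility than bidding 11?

Others bid (2, 2): truth gives 0; bid 7 gives 4 > 0. Violating.
Others bid (2, 7): truth gives 0; bid 7 gives 4 > 0. Violating.
Others bid (2, 11): truth gives 0; no alternative beats it.
Others bid (2, 14): truth gives 0; no alternative beats it.
(Checking all 25 profiles: 2 have a profitable deviation, 23 do not.)

2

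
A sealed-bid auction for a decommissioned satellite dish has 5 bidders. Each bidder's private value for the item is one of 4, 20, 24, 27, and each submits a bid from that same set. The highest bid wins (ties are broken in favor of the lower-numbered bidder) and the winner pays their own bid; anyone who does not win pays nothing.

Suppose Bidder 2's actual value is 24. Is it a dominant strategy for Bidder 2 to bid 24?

No

Consider the case where Bidder 1 bids 4, Bidder 3 bids 4, Bidder 4 bids 4 and Bidder 5 bids 4.
Truthful bid 24: wins, pays 24, utility 24 - 24 = 0.
Bid 20 instead: wins, pays 20, utility 24 - 20 = 4.
Since 4 > 0, bidding 20 is strictly better here, so truthful bidding is not dominant.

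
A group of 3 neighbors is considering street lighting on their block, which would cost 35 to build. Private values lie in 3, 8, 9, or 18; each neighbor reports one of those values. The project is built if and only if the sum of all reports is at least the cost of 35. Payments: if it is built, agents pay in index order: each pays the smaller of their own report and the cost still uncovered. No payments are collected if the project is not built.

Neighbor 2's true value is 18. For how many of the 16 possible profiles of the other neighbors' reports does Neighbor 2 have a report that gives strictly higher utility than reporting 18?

5

Others report (8, 18): truth gives 0; report 9 gives 9 > 0. Violating.
Others report (9, 18): truth gives 0; report 8 gives 10 > 0. Violating.
Others report (18, 8): truth gives 1; report 9 gives 9 > 1. Violating.
Others report (18, 9): truth gives 1; report 8 gives 10 > 1. Violating.
Others report (3, 3): truth gives 0; no alternative beats it.
Others report (3, 8): truth gives 0; no alternative beats it.
(Checking all 16 profiles: 5 have a profitable deviation, 11 do not.)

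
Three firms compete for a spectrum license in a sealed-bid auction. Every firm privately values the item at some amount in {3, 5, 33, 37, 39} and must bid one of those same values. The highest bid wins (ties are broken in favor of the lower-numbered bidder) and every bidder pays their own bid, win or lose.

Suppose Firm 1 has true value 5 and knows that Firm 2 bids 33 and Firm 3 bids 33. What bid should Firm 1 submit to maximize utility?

Bid 3: loses but pays 3, utility -3.
Bid 5: loses but pays 5, utility -5.
Bid 33: wins, pays 33, utility 5 - 33 = -28.
Bid 37: wins, pays 37, utility 5 - 37 = -32.
Bid 39: wins, pays 39, utility 5 - 39 = -34.
The best choice is 3 with utility -3.

3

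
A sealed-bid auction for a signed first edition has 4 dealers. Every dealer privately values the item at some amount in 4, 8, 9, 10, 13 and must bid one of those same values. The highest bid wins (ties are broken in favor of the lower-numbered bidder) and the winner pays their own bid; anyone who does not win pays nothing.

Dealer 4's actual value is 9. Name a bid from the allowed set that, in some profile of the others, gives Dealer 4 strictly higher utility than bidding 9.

8

Suppose Dealer 1 bids 4, Dealer 2 bids 4 and Dealer 3 bids 4.
Bid 9: wins, pays 9, utility 9 - 9 = 0.
Bid 8: wins, pays 8, utility 9 - 8 = 1.
So bidding 8 beats truth here (1 > 0).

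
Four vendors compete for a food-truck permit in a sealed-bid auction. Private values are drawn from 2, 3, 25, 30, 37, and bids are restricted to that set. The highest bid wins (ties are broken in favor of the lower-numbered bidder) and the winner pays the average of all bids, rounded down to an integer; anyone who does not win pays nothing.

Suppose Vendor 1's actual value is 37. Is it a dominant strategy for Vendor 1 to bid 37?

No

Consider the case where Vendor 2 bids 2, Vendor 3 bids 2 and Vendor 4 bids 2.
Truthful bid 37: wins, pays 10, utility 37 - 10 = 27.
Bid 2 instead: wins, pays 2, utility 37 - 2 = 35.
Since 35 > 27, bidding 2 is strictly better here, so truthful bidding is not dominant.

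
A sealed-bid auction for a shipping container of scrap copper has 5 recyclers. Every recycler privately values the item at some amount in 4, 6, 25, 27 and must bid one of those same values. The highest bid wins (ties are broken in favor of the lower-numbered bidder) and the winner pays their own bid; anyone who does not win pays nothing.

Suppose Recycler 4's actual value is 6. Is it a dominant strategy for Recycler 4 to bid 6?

Yes

Check each profile of the others' bids and compare truth against every alternative bid.
Others bid (4, 4, 4, 4): truth gives 0, best alternative gives 0.
Others bid (4, 4, 4, 6): truth gives 0, best alternative gives 0.
Others bid (4, 4, 4, 25): truth gives 0, best alternative gives 0.
Others bid (4, 4, 4, 27): truth gives 0, best alternative gives 0.
Others bid (4, 4, 6, 4): truth gives 0, best alternative gives 0.
Others bid (4, 4, 6, 6): truth gives 0, best alternative gives 0.
(Remaining 250 profiles checked similarly; truth is weakly best in each.)
In every case the truthful bid is at least as good as any alternative, so it is a dominant strategy.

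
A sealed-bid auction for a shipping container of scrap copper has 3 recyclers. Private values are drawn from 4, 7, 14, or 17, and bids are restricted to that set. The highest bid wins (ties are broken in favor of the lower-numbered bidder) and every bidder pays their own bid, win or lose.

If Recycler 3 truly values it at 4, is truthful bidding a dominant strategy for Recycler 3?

Consider the case where Recycler 1 bids 4 and Recycler 2 bids 4.
Truthful bid 4: loses but pays 4, utility -4.
Bid 7 instead: wins, pays 7, utility 4 - 7 = -3.
Since -3 > -4, bidding 7 is strictly better here, so truthful bidding is not dominant.

No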